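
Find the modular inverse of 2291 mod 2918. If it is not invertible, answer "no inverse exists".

Extended Euclidean algorithm:
2918 = 1×2291 + 627
2291 = 3×627 + 410
627 = 1×410 + 217
410 = 1×217 + 193
217 = 1×193 + 24
193 = 8×24 + 1
24 = 24×1 + 0
The gcd is 1. Working backward:
1 = 193 − 8·24
1 = −8·217 + 9·193
1 = 9·410 − 17·217
1 = −17·627 + 26·410
1 = 26·2291 − 95·627
1 = −95·2918 + 121·2291
So 2291·121 ≡ 1 (mod 2918).

121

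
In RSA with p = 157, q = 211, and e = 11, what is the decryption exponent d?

14891

φ(n) = (p−1)(q−1) = 156·210 = 32760.
Need d with 11·d ≡ 1 (mod 32760). Apply the extended Euclidean algorithm:
32760 = 2978*11 + 2
11 = 5*2 + 1
2 = 2*1 + 0
Back-substitute:
1 = 11 − 5·2
1 = −5·32760 + 14891·11
So 11·14891 ≡ 1 (mod 32760), hence d = 14891.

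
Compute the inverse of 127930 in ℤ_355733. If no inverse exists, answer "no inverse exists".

182171

Apply the Euclidean algorithm to 355733 and 127930:
355733 = 2*127930 + 99873
127930 = 1*99873 + 28057
99873 = 3*28057 + 15702
28057 = 1*15702 + 12355
15702 = 1*12355 + 3347
12355 = 3*3347 + 2314
3347 = 1*2314 + 1033
2314 = 2*1033 + 248
1033 = 4*248 + 41
248 = 6*41 + 2
41 = 20*2 + 1
2 = 2*1 + 0
Since gcd(127930, 355733) = 1, back-substitute to write 1 as a combination:
1 = 41 − 20·2
1 = −20·248 + 121·41
1 = 121·1033 − 504·248
1 = −504·2314 + 1129·1033
1 = 1129·3347 − 1633·2314
1 = −1633·12355 + 6028·3347
1 = 6028·15702 − 7661·12355
1 = −7661·28057 + 13689·15702
1 = 13689·99873 − 48728·28057
1 = −48728·127930 + 62417·99873
1 = 62417·355733 − 173562·127930
So 127930·(-173562) ≡ 1 (mod 355733), and -173562 ≡ 182171 (mod 355733).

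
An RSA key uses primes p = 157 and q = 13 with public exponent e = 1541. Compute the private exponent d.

509

φ(n) = (p−1)(q−1) = 156·12 = 1872.
Need d with 1541·d ≡ 1 (mod 1872). Apply the extended Euclidean algorithm:
1872 = 1×1541 + 331
1541 = 4×331 + 217
331 = 1×217 + 114
217 = 1×114 + 103
114 = 1×103 + 11
103 = 9×11 + 4
11 = 2×4 + 3
4 = 1×3 + 1
3 = 3×1 + 0
Back-substitute:
1 = 4 − 3
1 = −11 + 3·4
1 = 3·103 − 28·11
1 = −28·114 + 31·103
1 = 31·217 − 59·114
1 = −59·331 + 90·217
1 = 90·1541 − 419·331
1 = −419·1872 + 509·1541
So 1541·509 ≡ 1 (mod 1872), hence d = 509.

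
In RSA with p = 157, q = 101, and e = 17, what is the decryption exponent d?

2753

φ(n) = (p−1)(q−1) = 156·100 = 15600.
Need d with 17·d ≡ 1 (mod 15600). Apply the extended Euclidean algorithm:
15600 = 917·17 + 11
17 = 1·11 + 6
11 = 1·6 + 5
6 = 1·5 + 1
5 = 5·1 + 0
Back-substitute:
1 = 6 − 5
1 = −11 + 2·6
1 = 2·17 − 3·11
1 = −3·15600 + 2753·17
So 17·2753 ≡ 1 (mod 15600), hence d = 2753.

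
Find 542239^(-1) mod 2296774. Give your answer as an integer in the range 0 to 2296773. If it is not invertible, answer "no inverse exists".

1193741

gcd(2296774, 542239) by repeated division:
2296774 = 4*542239 + 127818
542239 = 4*127818 + 30967
127818 = 4*30967 + 3950
30967 = 7*3950 + 3317
3950 = 1*3317 + 633
3317 = 5*633 + 152
633 = 4*152 + 25
152 = 6*25 + 2
25 = 12*2 + 1
2 = 2*1 + 0
gcd = 1, so the inverse exists. Back-substitute:
1 = 25 − 12·2
1 = −12·152 + 73·25
1 = 73·633 − 304·152
1 = −304·3317 + 1593·633
1 = 1593·3950 − 1897·3317
1 = −1897·30967 + 14872·3950
1 = 14872·127818 − 61385·30967
1 = −61385·542239 + 260412·127818
1 = 260412·2296774 − 1103033·542239
Thus 542239·(-1103033) ≡ 1 (mod 2296774); reducing, -1103033 mod 2296774 = 1193741.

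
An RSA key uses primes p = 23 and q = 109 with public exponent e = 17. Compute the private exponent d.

1817

φ(n) = (p−1)(q−1) = 22·108 = 2376.
Need d with 17·d ≡ 1 (mod 2376). Apply the extended Euclidean algorithm:
2376 = 139·17 + 13
17 = 1·13 + 4
13 = 3·4 + 1
4 = 4·1 + 0
Back-substitute:
1 = 13 − 3·4
1 = −3·17 + 4·13
1 = 4·2376 − 559·17
So 17·(-559) ≡ 1 (mod 2376), hence d ≡ -559 ≡ 1817 (mod 2376).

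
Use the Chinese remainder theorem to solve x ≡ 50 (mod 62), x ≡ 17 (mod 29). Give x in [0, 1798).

Write x = 50 + 62·k. Then 62·k ≡ 17 − 50 ≡ 25 (mod 29).
Need 62⁻¹ mod 29. Extended Euclid on (29, 4):
29 = 7·4 + 1
4 = 4·1 + 0
Back-substitute:
1 = 29 − 7·4
62⁻¹ ≡ 22 (mod 29), so k ≡ 22·25 ≡ 28 (mod 29).
x = 50 + 62·28 = 1786.

1786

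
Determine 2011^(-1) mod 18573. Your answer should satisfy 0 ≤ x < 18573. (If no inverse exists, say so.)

6622

Extended Euclidean algorithm:
18573 = 9×2011 + 474
2011 = 4×474 + 115
474 = 4×115 + 14
115 = 8×14 + 3
14 = 4×3 + 2
3 = 1×2 + 1
2 = 2×1 + 0
The gcd is 1. Working backward:
1 = 3 − 2
1 = −14 + 5·3
1 = 5·115 − 41·14
1 = −41·474 + 169·115
1 = 169·2011 − 717·474
1 = −717·18573 + 6622·2011
So 2011·6622 ≡ 1 (mod 18573).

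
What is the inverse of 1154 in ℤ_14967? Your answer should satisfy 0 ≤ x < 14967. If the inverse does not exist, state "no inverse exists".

gcd(14967, 1154) by repeated division:
14967 = 12·1154 + 1119
1154 = 1·1119 + 35
1119 = 31·35 + 34
35 = 1·34 + 1
34 = 34·1 + 0
Since gcd(1154, 14967) = 1, back-substitute to write 1 as a combination:
1 = 35 − 34
1 = −1119 + 32·35
1 = 32·1154 − 33·1119
1 = −33·14967 + 428·1154
So 1154·428 ≡ 1 (mod 14967).

428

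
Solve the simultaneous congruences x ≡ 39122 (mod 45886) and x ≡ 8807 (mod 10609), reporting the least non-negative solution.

315000626

Write x = 39122 + 45886·k. Then 45886·k ≡ 8807 − 39122 ≡ 1512 (mod 10609).
Need 45886⁻¹ mod 10609. Extended Euclid on (10609, 3450):
10609 = 3×3450 + 259
3450 = 13×259 + 83
259 = 3×83 + 10
83 = 8×10 + 3
10 = 3×3 + 1
3 = 3×1 + 0
Back-substitute:
1 = 10 − 3·3
1 = −3·83 + 25·10
1 = 25·259 − 78·83
1 = −78·3450 + 1039·259
1 = 1039·10609 − 3195·3450
45886⁻¹ ≡ 7414 (mod 10609), so k ≡ 7414·1512 ≡ 6864 (mod 10609).
x = 39122 + 45886·6864 = 315000626.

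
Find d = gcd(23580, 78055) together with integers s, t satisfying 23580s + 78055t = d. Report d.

5

Repeated division:
78055 = 3×23580 + 7315
23580 = 3×7315 + 1635
7315 = 4×1635 + 775
1635 = 2×775 + 85
775 = 9×85 + 10
85 = 8×10 + 5
10 = 2×5 + 0
gcd(23580, 78055) = 5.
Back-substituting:
5 = 85 − 8·10
5 = −8·775 + 73·85
5 = 73·1635 − 154·775
5 = −154·7315 + 689·1635
5 = 689·23580 − 2221·7315
5 = −2221·78055 + 7352·23580
So 5 = (-2221)·78055 + (7352)·23580.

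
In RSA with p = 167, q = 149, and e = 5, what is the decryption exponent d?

φ(n) = (p−1)(q−1) = 166·148 = 24568.
Need d with 5·d ≡ 1 (mod 24568). Apply the extended Euclidean algorithm:
24568 = 4913×5 + 3
5 = 1×3 + 2
3 = 1×2 + 1
2 = 2×1 + 0
Back-substitute:
1 = 3 − 2
1 = −5 + 2·3
1 = 2·24568 − 9827·5
So 5·(-9827) ≡ 1 (mod 24568), hence d ≡ -9827 ≡ 14741 (mod 24568).

14741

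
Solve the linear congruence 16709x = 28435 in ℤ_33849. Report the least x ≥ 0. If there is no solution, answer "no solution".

First find gcd(16709, 33849):
33849 = 2×16709 + 431
16709 = 38×431 + 331
431 = 1×331 + 100
331 = 3×100 + 31
100 = 3×31 + 7
31 = 4×7 + 3
7 = 2×3 + 1
3 = 3×1 + 0
gcd = 1, so a unique solution mod 33849 exists.
Back-substitute for the Bézout coefficients:
1 = 7 − 2·3
1 = −2·31 + 9·7
1 = 9·100 − 29·31
1 = −29·331 + 96·100
1 = 96·431 − 125·331
1 = −125·16709 + 4846·431
1 = 4846·33849 − 9817·16709
So 16709·(-9817) ≡ 1 (mod 33849), giving 16709⁻¹ ≡ 24032.
x ≡ 16709⁻¹·28435 ≡ 24032·28435 ≡ 6308 (mod 33849).

6308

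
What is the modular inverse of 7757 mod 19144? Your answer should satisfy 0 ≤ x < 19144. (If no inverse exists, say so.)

16101

Apply the Euclidean algorithm to 19144 and 7757:
19144 = 2*7757 + 3630
7757 = 2*3630 + 497
3630 = 7*497 + 151
497 = 3*151 + 44
151 = 3*44 + 19
44 = 2*19 + 6
19 = 3*6 + 1
6 = 6*1 + 0
The gcd is 1. Working backward:
1 = 19 − 3·6
1 = −3·44 + 7·19
1 = 7·151 − 24·44
1 = −24·497 + 79·151
1 = 79·3630 − 577·497
1 = −577·7757 + 1233·3630
1 = 1233·19144 − 3043·7757
Hence 7757⁻¹ ≡ -3043 ≡ 16101 (mod 19144).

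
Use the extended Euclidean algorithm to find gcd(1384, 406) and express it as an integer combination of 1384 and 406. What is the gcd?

2

Euclidean algorithm:
1384 = 3×406 + 166
406 = 2×166 + 74
166 = 2×74 + 18
74 = 4×18 + 2
18 = 9×2 + 0
gcd(1384, 406) = 2.
Back-substituting:
2 = 74 − 4·18
2 = −4·166 + 9·74
2 = 9·406 − 22·166
2 = −22·1384 + 75·406
So 2 = (-22)·1384 + (75)·406.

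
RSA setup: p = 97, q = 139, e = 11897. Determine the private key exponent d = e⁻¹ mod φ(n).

φ(n) = (p−1)(q−1) = 96·138 = 13248.
Need d with 11897·d ≡ 1 (mod 13248). Apply the extended Euclidean algorithm:
13248 = 1*11897 + 1351
11897 = 8*1351 + 1089
1351 = 1*1089 + 262
1089 = 4*262 + 41
262 = 6*41 + 16
41 = 2*16 + 9
16 = 1*9 + 7
9 = 1*7 + 2
7 = 3*2 + 1
2 = 2*1 + 0
Back-substitute:
1 = 7 − 3·2
1 = −3·9 + 4·7
1 = 4·16 − 7·9
1 = −7·41 + 18·16
1 = 18·262 − 115·41
1 = −115·1089 + 478·262
1 = 478·1351 − 593·1089
1 = −593·11897 + 5222·1351
1 = 5222·13248 − 5815·11897
So 11897·(-5815) ≡ 1 (mod 13248), hence d ≡ -5815 ≡ 7433 (mod 13248).

7433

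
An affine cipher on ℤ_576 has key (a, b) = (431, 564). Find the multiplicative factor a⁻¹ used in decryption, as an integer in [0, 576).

gcd(576, 431) by repeated division:
576 = 1·431 + 145
431 = 2·145 + 141
145 = 1·141 + 4
141 = 35·4 + 1
4 = 4·1 + 0
The gcd is 1. Working backward:
1 = 141 − 35·4
1 = −35·145 + 36·141
1 = 36·431 − 107·145
1 = −107·576 + 143·431
So 431·143 ≡ 1 (mod 576).

143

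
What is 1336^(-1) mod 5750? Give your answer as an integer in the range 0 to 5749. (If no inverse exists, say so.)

Compute gcd(1336, 5750):
5750 = 4·1336 + 406
1336 = 3·406 + 118
406 = 3·118 + 52
118 = 2·52 + 14
52 = 3·14 + 10
14 = 1·10 + 4
10 = 2·4 + 2
4 = 2·2 + 0
Since gcd = 2 > 1, 1336 is not a unit mod 5750.

no inverse exists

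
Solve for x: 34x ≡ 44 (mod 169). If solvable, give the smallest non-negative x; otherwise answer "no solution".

51

First find gcd(34, 169):
169 = 4·34 + 33
34 = 1·33 + 1
33 = 33·1 + 0
gcd = 1, so a unique solution mod 169 exists.
Back-substitute for the Bézout coefficients:
1 = 34 − 33
1 = −169 + 5·34
So 34·(5) ≡ 1 (mod 169), giving 34⁻¹ ≡ 5.
x ≡ 34⁻¹·44 ≡ 5·44 ≡ 51 (mod 169).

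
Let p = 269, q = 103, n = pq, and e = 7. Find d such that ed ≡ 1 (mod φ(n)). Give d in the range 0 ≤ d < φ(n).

23431

φ(n) = (p−1)(q−1) = 268·102 = 27336.
Need d with 7·d ≡ 1 (mod 27336). Apply the extended Euclidean algorithm:
27336 = 3905×7 + 1
7 = 7×1 + 0
Back-substitute:
1 = 27336 − 3905·7
So 7·(-3905) ≡ 1 (mod 27336), hence d ≡ -3905 ≡ 23431 (mod 27336).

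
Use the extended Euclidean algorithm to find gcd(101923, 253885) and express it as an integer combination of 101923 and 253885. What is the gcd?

1

Euclidean algorithm:
253885 = 2*101923 + 50039
101923 = 2*50039 + 1845
50039 = 27*1845 + 224
1845 = 8*224 + 53
224 = 4*53 + 12
53 = 4*12 + 5
12 = 2*5 + 2
5 = 2*2 + 1
2 = 2*1 + 0
gcd(101923, 253885) = 1.
Express as a combination:
1 = 5 − 2·2
1 = −2·12 + 5·5
1 = 5·53 − 22·12
1 = −22·224 + 93·53
1 = 93·1845 − 766·224
1 = −766·50039 + 20775·1845
1 = 20775·101923 − 42316·50039
1 = −42316·253885 + 105407·101923
So 1 = (-42316)·253885 + (105407)·101923.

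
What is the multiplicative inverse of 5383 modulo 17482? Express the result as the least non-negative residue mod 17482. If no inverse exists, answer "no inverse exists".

gcd(17482, 5383) by repeated division:
17482 = 3×5383 + 1333
5383 = 4×1333 + 51
1333 = 26×51 + 7
51 = 7×7 + 2
7 = 3×2 + 1
2 = 2×1 + 0
The gcd is 1. Working backward:
1 = 7 − 3·2
1 = −3·51 + 22·7
1 = 22·1333 − 575·51
1 = −575·5383 + 2322·1333
1 = 2322·17482 − 7541·5383
Thus 5383·(-7541) ≡ 1 (mod 17482); reducing, -7541 mod 17482 = 9941.

9941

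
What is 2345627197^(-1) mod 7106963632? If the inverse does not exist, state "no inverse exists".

6692373317

gcd(7106963632, 2345627197) by repeated division:
7106963632 = 3·2345627197 + 70082041
2345627197 = 33·70082041 + 32919844
70082041 = 2·32919844 + 4242353
32919844 = 7·4242353 + 3223373
4242353 = 1·3223373 + 1018980
3223373 = 3·1018980 + 166433
1018980 = 6·166433 + 20382
166433 = 8·20382 + 3377
20382 = 6·3377 + 120
3377 = 28·120 + 17
120 = 7·17 + 1
17 = 17·1 + 0
gcd = 1, so the inverse exists. Back-substitute:
1 = 120 − 7·17
1 = −7·3377 + 197·120
1 = 197·20382 − 1189·3377
1 = −1189·166433 + 9709·20382
1 = 9709·1018980 − 59443·166433
1 = −59443·3223373 + 188038·1018980
1 = 188038·4242353 − 247481·3223373
1 = −247481·32919844 + 1920405·4242353
1 = 1920405·70082041 − 4088291·32919844
1 = −4088291·2345627197 + 136834008·70082041
1 = 136834008·7106963632 − 414590315·2345627197
So 2345627197·(-414590315) ≡ 1 (mod 7106963632), and -414590315 ≡ 6692373317 (mod 7106963632).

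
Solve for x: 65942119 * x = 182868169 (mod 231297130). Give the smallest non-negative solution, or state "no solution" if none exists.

169088461

First find gcd(65942119, 231297130):
231297130 = 3×65942119 + 33470773
65942119 = 1×33470773 + 32471346
33470773 = 1×32471346 + 999427
32471346 = 32×999427 + 489682
999427 = 2×489682 + 20063
489682 = 24×20063 + 8170
20063 = 2×8170 + 3723
8170 = 2×3723 + 724
3723 = 5×724 + 103
724 = 7×103 + 3
103 = 34×3 + 1
3 = 3×1 + 0
gcd = 1, so a unique solution mod 231297130 exists.
Back-substitute for the Bézout coefficients:
1 = 103 − 34·3
1 = −34·724 + 239·103
1 = 239·3723 − 1229·724
1 = −1229·8170 + 2697·3723
1 = 2697·20063 − 6623·8170
1 = −6623·489682 + 161649·20063
1 = 161649·999427 − 329921·489682
1 = −329921·32471346 + 10719121·999427
1 = 10719121·33470773 − 11049042·32471346
1 = −11049042·65942119 + 21768163·33470773
1 = 21768163·231297130 − 76353531·65942119
So 65942119·(-76353531) ≡ 1 (mod 231297130), giving 65942119⁻¹ ≡ 154943599.
x ≡ 65942119⁻¹·182868169 ≡ 154943599·182868169 ≡ 169088461 (mod 231297130).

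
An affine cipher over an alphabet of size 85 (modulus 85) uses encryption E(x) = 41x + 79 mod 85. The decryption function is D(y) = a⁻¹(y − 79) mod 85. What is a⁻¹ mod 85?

56

Apply the Euclidean algorithm to 85 and 41:
85 = 2*41 + 3
41 = 13*3 + 2
3 = 1*2 + 1
2 = 2*1 + 0
gcd = 1, so the inverse exists. Back-substitute:
1 = 3 − 2
1 = −41 + 14·3
1 = 14·85 − 29·41
So 41·(-29) ≡ 1 (mod 85), and -29 ≡ 56 (mod 85).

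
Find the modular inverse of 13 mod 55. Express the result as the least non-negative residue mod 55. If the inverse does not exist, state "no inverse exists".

17

gcd(55, 13) by repeated division:
55 = 4×13 + 3
13 = 4×3 + 1
3 = 3×1 + 0
Since gcd(13, 55) = 1, back-substitute to write 1 as a combination:
1 = 13 − 4·3
1 = −4·55 + 17·13
So 13·17 ≡ 1 (mod 55).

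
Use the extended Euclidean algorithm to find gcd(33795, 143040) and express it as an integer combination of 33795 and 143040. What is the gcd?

Apply Euclid's algorithm to 143040 and 33795:
143040 = 4·33795 + 7860
33795 = 4·7860 + 2355
7860 = 3·2355 + 795
2355 = 2·795 + 765
795 = 1·765 + 30
765 = 25·30 + 15
30 = 2·15 + 0
gcd(33795, 143040) = 15.
Express as a combination:
15 = 765 − 25·30
15 = −25·795 + 26·765
15 = 26·2355 − 77·795
15 = −77·7860 + 257·2355
15 = 257·33795 − 1105·7860
15 = −1105·143040 + 4677·33795
So 15 = (-1105)·143040 + (4677)·33795.

15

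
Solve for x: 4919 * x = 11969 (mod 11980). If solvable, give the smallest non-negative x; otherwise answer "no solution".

6471

First find gcd(4919, 11980):
11980 = 2·4919 + 2142
4919 = 2·2142 + 635
2142 = 3·635 + 237
635 = 2·237 + 161
237 = 1·161 + 76
161 = 2·76 + 9
76 = 8·9 + 4
9 = 2·4 + 1
4 = 4·1 + 0
gcd = 1, so a unique solution mod 11980 exists.
Back-substitute for the Bézout coefficients:
1 = 9 − 2·4
1 = −2·76 + 17·9
1 = 17·161 − 36·76
1 = −36·237 + 53·161
1 = 53·635 − 142·237
1 = −142·2142 + 479·635
1 = 479·4919 − 1100·2142
1 = −1100·11980 + 2679·4919
So 4919·(2679) ≡ 1 (mod 11980), giving 4919⁻¹ ≡ 2679.
x ≡ 4919⁻¹·11969 ≡ 2679·11969 ≡ 6471 (mod 11980).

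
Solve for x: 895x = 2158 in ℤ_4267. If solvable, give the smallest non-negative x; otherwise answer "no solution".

First find gcd(895, 4267):
4267 = 4·895 + 687
895 = 1·687 + 208
687 = 3·208 + 63
208 = 3·63 + 19
63 = 3·19 + 6
19 = 3·6 + 1
6 = 6·1 + 0
gcd = 1, so a unique solution mod 4267 exists.
Back-substitute for the Bézout coefficients:
1 = 19 − 3·6
1 = −3·63 + 10·19
1 = 10·208 − 33·63
1 = −33·687 + 109·208
1 = 109·895 − 142·687
1 = −142·4267 + 677·895
So 895·(677) ≡ 1 (mod 4267), giving 895⁻¹ ≡ 677.
x ≡ 895⁻¹·2158 ≡ 677·2158 ≡ 1652 (mod 4267).

1652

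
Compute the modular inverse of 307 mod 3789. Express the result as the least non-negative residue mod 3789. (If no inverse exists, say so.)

469

Extended Euclidean algorithm:
3789 = 12×307 + 105
307 = 2×105 + 97
105 = 1×97 + 8
97 = 12×8 + 1
8 = 8×1 + 0
The gcd is 1. Working backward:
1 = 97 − 12·8
1 = −12·105 + 13·97
1 = 13·307 − 38·105
1 = −38·3789 + 469·307
So 307·469 ≡ 1 (mod 3789).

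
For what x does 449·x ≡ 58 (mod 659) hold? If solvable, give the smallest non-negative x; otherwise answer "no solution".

First find gcd(449, 659):
659 = 1*449 + 210
449 = 2*210 + 29
210 = 7*29 + 7
29 = 4*7 + 1
7 = 7*1 + 0
gcd = 1, so a unique solution mod 659 exists.
Back-substitute for the Bézout coefficients:
1 = 29 − 4·7
1 = −4·210 + 29·29
1 = 29·449 − 62·210
1 = −62·659 + 91·449
So 449·(91) ≡ 1 (mod 659), giving 449⁻¹ ≡ 91.
x ≡ 449⁻¹·58 ≡ 91·58 ≡ 6 (mod 659).

6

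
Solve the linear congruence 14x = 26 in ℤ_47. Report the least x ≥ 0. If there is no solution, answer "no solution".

22

First find gcd(14, 47):
47 = 3*14 + 5
14 = 2*5 + 4
5 = 1*4 + 1
4 = 4*1 + 0
gcd = 1, so a unique solution mod 47 exists.
Back-substitute for the Bézout coefficients:
1 = 5 − 4
1 = −14 + 3·5
1 = 3·47 − 10·14
So 14·(-10) ≡ 1 (mod 47), giving 14⁻¹ ≡ 37.
x ≡ 14⁻¹·26 ≡ 37·26 ≡ 22 (mod 47).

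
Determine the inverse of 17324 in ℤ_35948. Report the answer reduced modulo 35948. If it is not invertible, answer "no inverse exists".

Compute gcd(17324, 35948):
35948 = 2*17324 + 1300
17324 = 13*1300 + 424
1300 = 3*424 + 28
424 = 15*28 + 4
28 = 7*4 + 0
Since gcd = 4 > 1, 17324 is not a unit mod 35948.

no inverse exists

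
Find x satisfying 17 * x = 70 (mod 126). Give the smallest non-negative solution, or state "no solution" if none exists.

First find gcd(17, 126):
126 = 7×17 + 7
17 = 2×7 + 3
7 = 2×3 + 1
3 = 3×1 + 0
gcd = 1, so a unique solution mod 126 exists.
Back-substitute for the Bézout coefficients:
1 = 7 − 2·3
1 = −2·17 + 5·7
1 = 5·126 − 37·17
So 17·(-37) ≡ 1 (mod 126), giving 17⁻¹ ≡ 89.
x ≡ 17⁻¹·70 ≡ 89·70 ≡ 56 (mod 126).

56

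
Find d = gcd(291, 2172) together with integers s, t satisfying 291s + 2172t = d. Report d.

3

Repeated division:
2172 = 7*291 + 135
291 = 2*135 + 21
135 = 6*21 + 9
21 = 2*9 + 3
9 = 3*3 + 0
gcd(291, 2172) = 3.
Back-substituting:
3 = 21 − 2·9
3 = −2·135 + 13·21
3 = 13·291 − 28·135
3 = −28·2172 + 209·291
So 3 = (-28)·2172 + (209)·291.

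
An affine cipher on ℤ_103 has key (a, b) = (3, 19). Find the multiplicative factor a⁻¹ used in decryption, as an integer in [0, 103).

Apply the Euclidean algorithm to 103 and 3:
103 = 34*3 + 1
3 = 3*1 + 0
gcd = 1, so the inverse exists. Back-substitute:
1 = 103 − 34·3
Hence 3⁻¹ ≡ -34 ≡ 69 (mod 103).

69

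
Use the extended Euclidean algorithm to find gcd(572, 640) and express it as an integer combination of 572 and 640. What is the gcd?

4

Apply Euclid's algorithm to 640 and 572:
640 = 1×572 + 68
572 = 8×68 + 28
68 = 2×28 + 12
28 = 2×12 + 4
12 = 3×4 + 0
gcd(572, 640) = 4.
Express as a combination:
4 = 28 − 2·12
4 = −2·68 + 5·28
4 = 5·572 − 42·68
4 = −42·640 + 47·572
So 4 = (-42)·640 + (47)·572.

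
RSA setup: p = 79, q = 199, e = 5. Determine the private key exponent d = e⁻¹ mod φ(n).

3089

φ(n) = (p−1)(q−1) = 78·198 = 15444.
Need d with 5·d ≡ 1 (mod 15444). Apply the extended Euclidean algorithm:
15444 = 3088*5 + 4
5 = 1*4 + 1
4 = 4*1 + 0
Back-substitute:
1 = 5 − 4
1 = −15444 + 3089·5
So 5·3089 ≡ 1 (mod 15444), hence d = 3089.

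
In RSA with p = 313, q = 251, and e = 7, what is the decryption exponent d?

11143

φ(n) = (p−1)(q−1) = 312·250 = 78000.
Need d with 7·d ≡ 1 (mod 78000). Apply the extended Euclidean algorithm:
78000 = 11142×7 + 6
7 = 1×6 + 1
6 = 6×1 + 0
Back-substitute:
1 = 7 − 6
1 = −78000 + 11143·7
So 7·11143 ≡ 1 (mod 78000), hence d = 11143.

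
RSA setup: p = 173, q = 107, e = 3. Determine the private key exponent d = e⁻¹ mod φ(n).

φ(n) = (p−1)(q−1) = 172·106 = 18232.
Need d with 3·d ≡ 1 (mod 18232). Apply the extended Euclidean algorithm:
18232 = 6077×3 + 1
3 = 3×1 + 0
Back-substitute:
1 = 18232 − 6077·3
So 3·(-6077) ≡ 1 (mod 18232), hence d ≡ -6077 ≡ 12155 (mod 18232).

12155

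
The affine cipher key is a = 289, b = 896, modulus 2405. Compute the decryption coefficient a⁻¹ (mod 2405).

724

gcd(2405, 289) by repeated division:
2405 = 8·289 + 93
289 = 3·93 + 10
93 = 9·10 + 3
10 = 3·3 + 1
3 = 3·1 + 0
The gcd is 1. Working backward:
1 = 10 − 3·3
1 = −3·93 + 28·10
1 = 28·289 − 87·93
1 = −87·2405 + 724·289
So 289·724 ≡ 1 (mod 2405).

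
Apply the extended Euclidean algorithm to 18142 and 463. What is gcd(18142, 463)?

1

Repeated division:
18142 = 39·463 + 85
463 = 5·85 + 38
85 = 2·38 + 9
38 = 4·9 + 2
9 = 4·2 + 1
2 = 2·1 + 0
gcd(18142, 463) = 1.
Working backward:
1 = 9 − 4·2
1 = −4·38 + 17·9
1 = 17·85 − 38·38
1 = −38·463 + 207·85
1 = 207·18142 − 8111·463
So 1 = (207)·18142 + (-8111)·463.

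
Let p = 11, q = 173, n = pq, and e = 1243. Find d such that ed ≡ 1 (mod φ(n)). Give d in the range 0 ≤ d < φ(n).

1107

φ(n) = (p−1)(q−1) = 10·172 = 1720.
Need d with 1243·d ≡ 1 (mod 1720). Apply the extended Euclidean algorithm:
1720 = 1*1243 + 477
1243 = 2*477 + 289
477 = 1*289 + 188
289 = 1*188 + 101
188 = 1*101 + 87
101 = 1*87 + 14
87 = 6*14 + 3
14 = 4*3 + 2
3 = 1*2 + 1
2 = 2*1 + 0
Back-substitute:
1 = 3 − 2
1 = −14 + 5·3
1 = 5·87 − 31·14
1 = −31·101 + 36·87
1 = 36·188 − 67·101
1 = −67·289 + 103·188
1 = 103·477 − 170·289
1 = −170·1243 + 443·477
1 = 443·1720 − 613·1243
So 1243·(-613) ≡ 1 (mod 1720), hence d ≡ -613 ≡ 1107 (mod 1720).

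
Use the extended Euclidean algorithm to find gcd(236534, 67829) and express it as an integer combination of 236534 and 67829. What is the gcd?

Apply Euclid's algorithm to 236534 and 67829:
236534 = 3×67829 + 33047
67829 = 2×33047 + 1735
33047 = 19×1735 + 82
1735 = 21×82 + 13
82 = 6×13 + 4
13 = 3×4 + 1
4 = 4×1 + 0
gcd(236534, 67829) = 1.
Working backward:
1 = 13 − 3·4
1 = −3·82 + 19·13
1 = 19·1735 − 402·82
1 = −402·33047 + 7657·1735
1 = 7657·67829 − 15716·33047
1 = −15716·236534 + 54805·67829
So 1 = (-15716)·236534 + (54805)·67829.

1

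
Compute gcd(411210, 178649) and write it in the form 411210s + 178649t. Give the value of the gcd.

Repeated division:
411210 = 2*178649 + 53912
178649 = 3*53912 + 16913
53912 = 3*16913 + 3173
16913 = 5*3173 + 1048
3173 = 3*1048 + 29
1048 = 36*29 + 4
29 = 7*4 + 1
4 = 4*1 + 0
gcd(411210, 178649) = 1.
Working backward:
1 = 29 − 7·4
1 = −7·1048 + 253·29
1 = 253·3173 − 766·1048
1 = −766·16913 + 4083·3173
1 = 4083·53912 − 13015·16913
1 = −13015·178649 + 43128·53912
1 = 43128·411210 − 99271·178649
So 1 = (43128)·411210 + (-99271)·178649.

1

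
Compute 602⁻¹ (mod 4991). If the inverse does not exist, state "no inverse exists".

Compute gcd(602, 4991):
4991 = 8·602 + 175
602 = 3·175 + 77
175 = 2·77 + 21
77 = 3·21 + 14
21 = 1·14 + 7
14 = 2·7 + 0
The gcd is 7, not 1, hence no inverse exists.

no inverse exists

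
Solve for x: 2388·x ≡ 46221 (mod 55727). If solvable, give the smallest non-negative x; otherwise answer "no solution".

First find gcd(2388, 55727):
55727 = 23·2388 + 803
2388 = 2·803 + 782
803 = 1·782 + 21
782 = 37·21 + 5
21 = 4·5 + 1
5 = 5·1 + 0
gcd = 1, so a unique solution mod 55727 exists.
Back-substitute for the Bézout coefficients:
1 = 21 − 4·5
1 = −4·782 + 149·21
1 = 149·803 − 153·782
1 = −153·2388 + 455·803
1 = 455·55727 − 10618·2388
So 2388·(-10618) ≡ 1 (mod 55727), giving 2388⁻¹ ≡ 45109.
x ≡ 2388⁻¹·46221 ≡ 45109·46221 ≡ 13111 (mod 55727).

13111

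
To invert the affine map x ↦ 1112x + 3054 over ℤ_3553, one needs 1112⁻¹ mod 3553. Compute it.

Apply the Euclidean algorithm to 3553 and 1112:
3553 = 3×1112 + 217
1112 = 5×217 + 27
217 = 8×27 + 1
27 = 27×1 + 0
The gcd is 1. Working backward:
1 = 217 − 8·27
1 = −8·1112 + 41·217
1 = 41·3553 − 131·1112
Thus 1112·(-131) ≡ 1 (mod 3553); reducing, -131 mod 3553 = 3422.

3422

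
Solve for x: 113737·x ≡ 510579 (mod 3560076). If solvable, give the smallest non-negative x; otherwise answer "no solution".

gcd(113737, 3560076):
3560076 = 31×113737 + 34229
113737 = 3×34229 + 11050
34229 = 3×11050 + 1079
11050 = 10×1079 + 260
1079 = 4×260 + 39
260 = 6×39 + 26
39 = 1×26 + 13
26 = 2×13 + 0
gcd = 13, but 13 ∤ 510579, so the congruence has no solution.

no solution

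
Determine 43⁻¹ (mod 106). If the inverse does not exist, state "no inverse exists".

Apply the Euclidean algorithm to 106 and 43:
106 = 2×43 + 20
43 = 2×20 + 3
20 = 6×3 + 2
3 = 1×2 + 1
2 = 2×1 + 0
gcd = 1, so the inverse exists. Back-substitute:
1 = 3 − 2
1 = −20 + 7·3
1 = 7·43 − 15·20
1 = −15·106 + 37·43
So 43·37 ≡ 1 (mod 106).

37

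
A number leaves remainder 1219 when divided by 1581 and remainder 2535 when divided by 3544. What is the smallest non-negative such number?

5534719

Write x = 1219 + 1581·k. Then 1581·k ≡ 2535 − 1219 ≡ 1316 (mod 3544).
Need 1581⁻¹ mod 3544. Extended Euclid on (3544, 1581):
3544 = 2*1581 + 382
1581 = 4*382 + 53
382 = 7*53 + 11
53 = 4*11 + 9
11 = 1*9 + 2
9 = 4*2 + 1
2 = 2*1 + 0
Back-substitute:
1 = 9 − 4·2
1 = −4·11 + 5·9
1 = 5·53 − 24·11
1 = −24·382 + 173·53
1 = 173·1581 − 716·382
1 = −716·3544 + 1605·1581
1581⁻¹ ≡ 1605 (mod 3544), so k ≡ 1605·1316 ≡ 3500 (mod 3544).
x = 1219 + 1581·3500 = 5534719.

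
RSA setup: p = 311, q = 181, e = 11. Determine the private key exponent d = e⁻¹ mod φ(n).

φ(n) = (p−1)(q−1) = 310·180 = 55800.
Need d with 11·d ≡ 1 (mod 55800). Apply the extended Euclidean algorithm:
55800 = 5072×11 + 8
11 = 1×8 + 3
8 = 2×3 + 2
3 = 1×2 + 1
2 = 2×1 + 0
Back-substitute:
1 = 3 − 2
1 = −8 + 3·3
1 = 3·11 − 4·8
1 = −4·55800 + 20291·11
So 11·20291 ≡ 1 (mod 55800), hence d = 20291.

20291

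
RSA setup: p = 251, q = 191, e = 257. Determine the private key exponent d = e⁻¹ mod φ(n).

φ(n) = (p−1)(q−1) = 250·190 = 47500.
Need d with 257·d ≡ 1 (mod 47500). Apply the extended Euclidean algorithm:
47500 = 184*257 + 212
257 = 1*212 + 45
212 = 4*45 + 32
45 = 1*32 + 13
32 = 2*13 + 6
13 = 2*6 + 1
6 = 6*1 + 0
Back-substitute:
1 = 13 − 2·6
1 = −2·32 + 5·13
1 = 5·45 − 7·32
1 = −7·212 + 33·45
1 = 33·257 − 40·212
1 = −40·47500 + 7393·257
So 257·7393 ≡ 1 (mod 47500), hence d = 7393.

7393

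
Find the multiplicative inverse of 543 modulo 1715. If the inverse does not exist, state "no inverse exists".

Apply the Euclidean algorithm to 1715 and 543:
1715 = 3·543 + 86
543 = 6·86 + 27
86 = 3·27 + 5
27 = 5·5 + 2
5 = 2·2 + 1
2 = 2·1 + 0
The gcd is 1. Working backward:
1 = 5 − 2·2
1 = −2·27 + 11·5
1 = 11·86 − 35·27
1 = −35·543 + 221·86
1 = 221·1715 − 698·543
Thus 543·(-698) ≡ 1 (mod 1715); reducing, -698 mod 1715 = 1017.

1017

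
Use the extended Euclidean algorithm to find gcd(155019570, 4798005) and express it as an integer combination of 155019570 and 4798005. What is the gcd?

15

Repeated division:
155019570 = 32*4798005 + 1483410
4798005 = 3*1483410 + 347775
1483410 = 4*347775 + 92310
347775 = 3*92310 + 70845
92310 = 1*70845 + 21465
70845 = 3*21465 + 6450
21465 = 3*6450 + 2115
6450 = 3*2115 + 105
2115 = 20*105 + 15
105 = 7*15 + 0
gcd(155019570, 4798005) = 15.
Back-substituting:
15 = 2115 − 20·105
15 = −20·6450 + 61·2115
15 = 61·21465 − 203·6450
15 = −203·70845 + 670·21465
15 = 670·92310 − 873·70845
15 = −873·347775 + 3289·92310
15 = 3289·1483410 − 14029·347775
15 = −14029·4798005 + 45376·1483410
15 = 45376·155019570 − 1466061·4798005
So 15 = (45376)·155019570 + (-1466061)·4798005.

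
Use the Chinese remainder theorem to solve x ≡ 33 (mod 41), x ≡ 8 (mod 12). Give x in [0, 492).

320

Write x = 33 + 41·k. Then 41·k ≡ 8 − 33 ≡ 11 (mod 12).
Need 41⁻¹ mod 12. Extended Euclid on (12, 5):
12 = 2·5 + 2
5 = 2·2 + 1
2 = 2·1 + 0
Back-substitute:
1 = 5 − 2·2
1 = −2·12 + 5·5
41⁻¹ ≡ 5 (mod 12), so k ≡ 5·11 ≡ 7 (mod 12).
x = 33 + 41·7 = 320.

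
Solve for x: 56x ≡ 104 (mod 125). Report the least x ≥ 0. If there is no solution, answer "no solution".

109

First find gcd(56, 125):
125 = 2*56 + 13
56 = 4*13 + 4
13 = 3*4 + 1
4 = 4*1 + 0
gcd = 1, so a unique solution mod 125 exists.
Back-substitute for the Bézout coefficients:
1 = 13 − 3·4
1 = −3·56 + 13·13
1 = 13·125 − 29·56
So 56·(-29) ≡ 1 (mod 125), giving 56⁻¹ ≡ 96.
x ≡ 56⁻¹·104 ≡ 96·104 ≡ 109 (mod 125).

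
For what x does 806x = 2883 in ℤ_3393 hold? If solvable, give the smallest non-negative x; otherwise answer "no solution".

gcd(806, 3393):
3393 = 4·806 + 169
806 = 4·169 + 130
169 = 1·130 + 39
130 = 3·39 + 13
39 = 3·13 + 0
gcd = 13, but 13 ∤ 2883, so the congruence has no solution.

no solution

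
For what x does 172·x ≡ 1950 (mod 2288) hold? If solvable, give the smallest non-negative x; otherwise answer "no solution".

gcd(172, 2288):
2288 = 13×172 + 52
172 = 3×52 + 16
52 = 3×16 + 4
16 = 4×4 + 0
gcd = 4, but 4 ∤ 1950, so the congruence has no solution.

no solution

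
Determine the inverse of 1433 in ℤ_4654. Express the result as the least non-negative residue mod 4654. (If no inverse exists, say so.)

Run Euclid on (4654, 1433):
4654 = 3×1433 + 355
1433 = 4×355 + 13
355 = 27×13 + 4
13 = 3×4 + 1
4 = 4×1 + 0
The gcd is 1. Working backward:
1 = 13 − 3·4
1 = −3·355 + 82·13
1 = 82·1433 − 331·355
1 = −331·4654 + 1075·1433
So 1433·1075 ≡ 1 (mod 4654).

1075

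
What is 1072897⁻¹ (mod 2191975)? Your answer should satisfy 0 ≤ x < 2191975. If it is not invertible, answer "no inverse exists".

gcd(2191975, 1072897) by repeated division:
2191975 = 2*1072897 + 46181
1072897 = 23*46181 + 10734
46181 = 4*10734 + 3245
10734 = 3*3245 + 999
3245 = 3*999 + 248
999 = 4*248 + 7
248 = 35*7 + 3
7 = 2*3 + 1
3 = 3*1 + 0
gcd = 1, so the inverse exists. Back-substitute:
1 = 7 − 2·3
1 = −2·248 + 71·7
1 = 71·999 − 286·248
1 = −286·3245 + 929·999
1 = 929·10734 − 3073·3245
1 = −3073·46181 + 13221·10734
1 = 13221·1072897 − 307156·46181
1 = −307156·2191975 + 627533·1072897
So 1072897·627533 ≡ 1 (mod 2191975).

627533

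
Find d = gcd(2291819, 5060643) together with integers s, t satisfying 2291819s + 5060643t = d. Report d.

1

Euclidean algorithm:
5060643 = 2×2291819 + 477005
2291819 = 4×477005 + 383799
477005 = 1×383799 + 93206
383799 = 4×93206 + 10975
93206 = 8×10975 + 5406
10975 = 2×5406 + 163
5406 = 33×163 + 27
163 = 6×27 + 1
27 = 27×1 + 0
gcd(2291819, 5060643) = 1.
Back-substituting:
1 = 163 − 6·27
1 = −6·5406 + 199·163
1 = 199·10975 − 404·5406
1 = −404·93206 + 3431·10975
1 = 3431·383799 − 14128·93206
1 = −14128·477005 + 17559·383799
1 = 17559·2291819 − 84364·477005
1 = −84364·5060643 + 186287·2291819
So 1 = (-84364)·5060643 + (186287)·2291819.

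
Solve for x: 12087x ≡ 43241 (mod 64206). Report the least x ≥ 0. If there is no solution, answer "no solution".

gcd(12087, 64206):
64206 = 5·12087 + 3771
12087 = 3·3771 + 774
3771 = 4·774 + 675
774 = 1·675 + 99
675 = 6·99 + 81
99 = 1·81 + 18
81 = 4·18 + 9
18 = 2·9 + 0
gcd = 9, but 9 ∤ 43241, so the congruence has no solution.

no solution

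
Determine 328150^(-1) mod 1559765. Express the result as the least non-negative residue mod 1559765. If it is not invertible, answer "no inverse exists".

Euclidean algorithm on 1559765, 328150:
1559765 = 4×328150 + 247165
328150 = 1×247165 + 80985
247165 = 3×80985 + 4210
80985 = 19×4210 + 995
4210 = 4×995 + 230
995 = 4×230 + 75
230 = 3×75 + 5
75 = 15×5 + 0
Since gcd = 5 > 1, 328150 is not a unit mod 1559765.

no inverse exists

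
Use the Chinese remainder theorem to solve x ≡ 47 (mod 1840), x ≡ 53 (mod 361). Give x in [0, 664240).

Write x = 47 + 1840·k. Then 1840·k ≡ 53 − 47 ≡ 6 (mod 361).
Need 1840⁻¹ mod 361. Extended Euclid on (361, 35):
361 = 10·35 + 11
35 = 3·11 + 2
11 = 5·2 + 1
2 = 2·1 + 0
Back-substitute:
1 = 11 − 5·2
1 = −5·35 + 16·11
1 = 16·361 − 165·35
1840⁻¹ ≡ 196 (mod 361), so k ≡ 196·6 ≡ 93 (mod 361).
x = 47 + 1840·93 = 171167.

171167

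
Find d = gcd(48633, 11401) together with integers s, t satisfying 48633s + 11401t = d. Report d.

13

Repeated division:
48633 = 4*11401 + 3029
11401 = 3*3029 + 2314
3029 = 1*2314 + 715
2314 = 3*715 + 169
715 = 4*169 + 39
169 = 4*39 + 13
39 = 3*13 + 0
gcd(48633, 11401) = 13.
Express as a combination:
13 = 169 − 4·39
13 = −4·715 + 17·169
13 = 17·2314 − 55·715
13 = −55·3029 + 72·2314
13 = 72·11401 − 271·3029
13 = −271·48633 + 1156·11401
So 13 = (-271)·48633 + (1156)·11401.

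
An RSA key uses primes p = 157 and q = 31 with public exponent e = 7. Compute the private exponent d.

3343

φ(n) = (p−1)(q−1) = 156·30 = 4680.
Need d with 7·d ≡ 1 (mod 4680). Apply the extended Euclidean algorithm:
4680 = 668×7 + 4
7 = 1×4 + 3
4 = 1×3 + 1
3 = 3×1 + 0
Back-substitute:
1 = 4 − 3
1 = −7 + 2·4
1 = 2·4680 − 1337·7
So 7·(-1337) ≡ 1 (mod 4680), hence d ≡ -1337 ≡ 3343 (mod 4680).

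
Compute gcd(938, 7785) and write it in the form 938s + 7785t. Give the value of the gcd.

Euclidean algorithm:
7785 = 8×938 + 281
938 = 3×281 + 95
281 = 2×95 + 91
95 = 1×91 + 4
91 = 22×4 + 3
4 = 1×3 + 1
3 = 3×1 + 0
gcd(938, 7785) = 1.
Back-substituting:
1 = 4 − 3
1 = −91 + 23·4
1 = 23·95 − 24·91
1 = −24·281 + 71·95
1 = 71·938 − 237·281
1 = −237·7785 + 1967·938
So 1 = (-237)·7785 + (1967)·938.

1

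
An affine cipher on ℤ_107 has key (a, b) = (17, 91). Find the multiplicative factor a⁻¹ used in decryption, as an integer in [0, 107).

63

gcd(107, 17) by repeated division:
107 = 6·17 + 5
17 = 3·5 + 2
5 = 2·2 + 1
2 = 2·1 + 0
The gcd is 1. Working backward:
1 = 5 − 2·2
1 = −2·17 + 7·5
1 = 7·107 − 44·17
So 17·(-44) ≡ 1 (mod 107), and -44 ≡ 63 (mod 107).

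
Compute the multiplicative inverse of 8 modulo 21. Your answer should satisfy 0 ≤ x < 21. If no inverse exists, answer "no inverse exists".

8

Run Euclid on (21, 8):
21 = 2·8 + 5
8 = 1·5 + 3
5 = 1·3 + 2
3 = 1·2 + 1
2 = 2·1 + 0
gcd = 1, so the inverse exists. Back-substitute:
1 = 3 − 2
1 = −5 + 2·3
1 = 2·8 − 3·5
1 = −3·21 + 8·8
So 8·8 ≡ 1 (mod 21).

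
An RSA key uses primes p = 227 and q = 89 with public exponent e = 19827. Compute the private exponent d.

10107

φ(n) = (p−1)(q−1) = 226·88 = 19888.
Need d with 19827·d ≡ 1 (mod 19888). Apply the extended Euclidean algorithm:
19888 = 1·19827 + 61
19827 = 325·61 + 2
61 = 30·2 + 1
2 = 2·1 + 0
Back-substitute:
1 = 61 − 30·2
1 = −30·19827 + 9751·61
1 = 9751·19888 − 9781·19827
So 19827·(-9781) ≡ 1 (mod 19888), hence d ≡ -9781 ≡ 10107 (mod 19888).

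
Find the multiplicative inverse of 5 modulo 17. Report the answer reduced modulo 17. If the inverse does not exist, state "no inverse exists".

7

Apply the Euclidean algorithm to 17 and 5:
17 = 3×5 + 2
5 = 2×2 + 1
2 = 2×1 + 0
The gcd is 1. Working backward:
1 = 5 − 2·2
1 = −2·17 + 7·5
So 5·7 ≡ 1 (mod 17).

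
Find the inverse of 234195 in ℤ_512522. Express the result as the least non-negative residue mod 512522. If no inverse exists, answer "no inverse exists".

Run Euclid on (512522, 234195):
512522 = 2·234195 + 44132
234195 = 5·44132 + 13535
44132 = 3·13535 + 3527
13535 = 3·3527 + 2954
3527 = 1·2954 + 573
2954 = 5·573 + 89
573 = 6·89 + 39
89 = 2·39 + 11
39 = 3·11 + 6
11 = 1·6 + 5
6 = 1·5 + 1
5 = 5·1 + 0
The gcd is 1. Working backward:
1 = 6 − 5
1 = −11 + 2·6
1 = 2·39 − 7·11
1 = −7·89 + 16·39
1 = 16·573 − 103·89
1 = −103·2954 + 531·573
1 = 531·3527 − 634·2954
1 = −634·13535 + 2433·3527
1 = 2433·44132 − 7933·13535
1 = −7933·234195 + 42098·44132
1 = 42098·512522 − 92129·234195
Thus 234195·(-92129) ≡ 1 (mod 512522); reducing, -92129 mod 512522 = 420393.

420393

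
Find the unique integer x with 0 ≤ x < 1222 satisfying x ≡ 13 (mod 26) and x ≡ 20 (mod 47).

819

Write x = 13 + 26·k. Then 26·k ≡ 20 − 13 ≡ 7 (mod 47).
Need 26⁻¹ mod 47. Extended Euclid on (47, 26):
47 = 1·26 + 21
26 = 1·21 + 5
21 = 4·5 + 1
5 = 5·1 + 0
Back-substitute:
1 = 21 − 4·5
1 = −4·26 + 5·21
1 = 5·47 − 9·26
26⁻¹ ≡ 38 (mod 47), so k ≡ 38·7 ≡ 31 (mod 47).
x = 13 + 26·31 = 819.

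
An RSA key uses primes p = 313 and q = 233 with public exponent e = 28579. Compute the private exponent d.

φ(n) = (p−1)(q−1) = 312·232 = 72384.
Need d with 28579·d ≡ 1 (mod 72384). Apply the extended Euclidean algorithm:
72384 = 2*28579 + 15226
28579 = 1*15226 + 13353
15226 = 1*13353 + 1873
13353 = 7*1873 + 242
1873 = 7*242 + 179
242 = 1*179 + 63
179 = 2*63 + 53
63 = 1*53 + 10
53 = 5*10 + 3
10 = 3*3 + 1
3 = 3*1 + 0
Back-substitute:
1 = 10 − 3·3
1 = −3·53 + 16·10
1 = 16·63 − 19·53
1 = −19·179 + 54·63
1 = 54·242 − 73·179
1 = −73·1873 + 565·242
1 = 565·13353 − 4028·1873
1 = −4028·15226 + 4593·13353
1 = 4593·28579 − 8621·15226
1 = −8621·72384 + 21835·28579
So 28579·21835 ≡ 1 (mod 72384), hence d = 21835.

21835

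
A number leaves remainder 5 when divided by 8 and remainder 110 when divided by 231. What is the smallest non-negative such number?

341

Write x = 5 + 8·k. Then 8·k ≡ 110 − 5 ≡ 105 (mod 231).
Need 8⁻¹ mod 231. Extended Euclid on (231, 8):
231 = 28×8 + 7
8 = 1×7 + 1
7 = 7×1 + 0
Back-substitute:
1 = 8 − 7
1 = −231 + 29·8
8⁻¹ ≡ 29 (mod 231), so k ≡ 29·105 ≡ 42 (mod 231).
x = 5 + 8·42 = 341.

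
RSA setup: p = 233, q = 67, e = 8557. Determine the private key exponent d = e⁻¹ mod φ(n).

φ(n) = (p−1)(q−1) = 232·66 = 15312.
Need d with 8557·d ≡ 1 (mod 15312). Apply the extended Euclidean algorithm:
15312 = 1·8557 + 6755
8557 = 1·6755 + 1802
6755 = 3·1802 + 1349
1802 = 1·1349 + 453
1349 = 2·453 + 443
453 = 1·443 + 10
443 = 44·10 + 3
10 = 3·3 + 1
3 = 3·1 + 0
Back-substitute:
1 = 10 − 3·3
1 = −3·443 + 133·10
1 = 133·453 − 136·443
1 = −136·1349 + 405·453
1 = 405·1802 − 541·1349
1 = −541·6755 + 2028·1802
1 = 2028·8557 − 2569·6755
1 = −2569·15312 + 4597·8557
So 8557·4597 ≡ 1 (mod 15312), hence d = 4597.

4597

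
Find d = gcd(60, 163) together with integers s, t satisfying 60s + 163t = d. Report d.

1

Apply Euclid's algorithm to 163 and 60:
163 = 2·60 + 43
60 = 1·43 + 17
43 = 2·17 + 9
17 = 1·9 + 8
9 = 1·8 + 1
8 = 8·1 + 0
gcd(60, 163) = 1.
Working backward:
1 = 9 − 8
1 = −17 + 2·9
1 = 2·43 − 5·17
1 = −5·60 + 7·43
1 = 7·163 − 19·60
So 1 = (7)·163 + (-19)·60.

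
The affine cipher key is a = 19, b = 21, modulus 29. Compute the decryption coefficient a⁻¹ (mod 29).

26

Extended Euclidean algorithm:
29 = 1·19 + 10
19 = 1·10 + 9
10 = 1·9 + 1
9 = 9·1 + 0
gcd = 1, so the inverse exists. Back-substitute:
1 = 10 − 9
1 = −19 + 2·10
1 = 2·29 − 3·19
Hence 19⁻¹ ≡ -3 ≡ 26 (mod 29).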